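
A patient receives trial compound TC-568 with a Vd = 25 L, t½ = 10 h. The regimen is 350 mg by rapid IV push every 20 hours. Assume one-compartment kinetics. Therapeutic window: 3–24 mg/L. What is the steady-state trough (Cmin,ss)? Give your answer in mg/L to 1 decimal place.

4.7 mg/L

The dosing interval is 2 half-lives, so f = 2^(−2) = 0.25.
Accumulation ratio R = 1/(1 − f) = 1/0.75 = 4/3.
Single-dose peak C₀ = D/Vd = 350/25 = 14 mg/L.
Steady-state peak Cmax,ss = C₀·R = 14 × 4/3 ≈ 18.667 mg/L.
Steady-state trough Cmin,ss = Cmax,ss·f ≈ 18.667 × 0.25 ≈ 4.667 mg/L.
Trough 4.7 mg/L vs MEC 3 mg/L: adequate.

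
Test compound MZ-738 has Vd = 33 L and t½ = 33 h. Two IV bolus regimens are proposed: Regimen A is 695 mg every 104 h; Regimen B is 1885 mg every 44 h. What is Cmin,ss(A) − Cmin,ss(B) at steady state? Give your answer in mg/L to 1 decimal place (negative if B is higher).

Regimen A: f = (1/2)^(104/33) ≈ 0.1125; Cmin,ss = (695/33)·f/(1−f) ≈ 2.670 mg/L.
Regimen B: f = (1/2)^(44/33) ≈ 0.3969; Cmin,ss = (1885/33)·f/(1−f) ≈ 37.591 mg/L.
Difference ≈ 2.670 − 37.591 ≈ -34.921 mg/L.

-34.9 mg/L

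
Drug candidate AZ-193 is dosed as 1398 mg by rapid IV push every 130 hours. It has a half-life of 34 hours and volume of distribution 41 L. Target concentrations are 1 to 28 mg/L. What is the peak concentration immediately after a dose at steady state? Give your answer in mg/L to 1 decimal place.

36.7 mg/L

Over one 130-h interval, 130/34 ≈ 3.8235 half-lives elapse, leaving f ≈ 0.0706 of each dose.
At steady state, accumulation factor R = 1/(1 − e^(−kτ)) ≈ 1.0760.
Each bolus raises the concentration by D/Vd = 1398/41 ≈ 34.098 mg/L.
Cmax,ss = C₀/(1 − f) ≈ 34.098/0.9294 ≈ 36.688 mg/L.
Peak 36.7 mg/L vs MTC 28 mg/L: exceeds toxic threshold.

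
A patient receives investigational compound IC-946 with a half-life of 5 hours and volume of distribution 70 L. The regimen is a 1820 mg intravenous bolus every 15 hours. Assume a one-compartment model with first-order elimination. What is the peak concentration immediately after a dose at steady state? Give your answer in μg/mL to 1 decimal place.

τ = 15 h = 3 half-lives, so f = (1/2)^3 = 0.125.
At steady state, R = 1/(1 − 0.125) = 8/7.
Single-dose peak C₀ = D/Vd = 1820/70 = 26 μg/mL.
Steady-state peak Cmax,ss = C₀·R = 26 × 8/7 ≈ 29.714 μg/mL.

29.7 μg/mL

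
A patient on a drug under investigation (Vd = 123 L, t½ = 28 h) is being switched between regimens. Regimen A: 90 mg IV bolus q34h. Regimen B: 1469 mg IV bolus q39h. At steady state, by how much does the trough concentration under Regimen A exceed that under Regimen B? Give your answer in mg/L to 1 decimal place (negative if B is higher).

-6.8 mg/L

Regimen A: f = (1/2)^(34/28) ≈ 0.4310; Cmin,ss = (90/123)·f/(1−f) ≈ 0.554 mg/L.
Regimen B: f = (1/2)^(39/28) ≈ 0.3808; Cmin,ss = (1469/123)·f/(1−f) ≈ 7.345 mg/L.
Difference ≈ 0.554 − 7.345 ≈ -6.791 mg/L.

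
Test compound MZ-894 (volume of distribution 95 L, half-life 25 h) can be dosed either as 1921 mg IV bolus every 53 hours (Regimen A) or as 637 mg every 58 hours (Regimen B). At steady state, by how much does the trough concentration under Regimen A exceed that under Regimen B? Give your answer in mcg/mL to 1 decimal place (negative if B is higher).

Regimen A: f = (1/2)^(53/25) ≈ 0.2300; Cmin,ss = (1921/95)·f/(1−f) ≈ 6.040 mcg/mL.
Regimen B: f = (1/2)^(58/25) ≈ 0.2003; Cmin,ss = (637/95)·f/(1−f) ≈ 1.679 mcg/mL.
Difference ≈ 6.040 − 1.679 ≈ 4.361 mcg/mL.

4.4 mcg/mL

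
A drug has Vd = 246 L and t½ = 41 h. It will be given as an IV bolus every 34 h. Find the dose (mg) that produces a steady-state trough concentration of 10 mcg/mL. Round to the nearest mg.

1911 mg

τ/t½ = 34/41 ≈ 0.82927, so f = (1/2)^(34/41) ≈ 0.562815.
Cmin,ss = (D/Vd)·f/(1−f), so D = Cmin,ss·Vd·(1−f)/f.
D = 10 × 246 × (1−f)/f ≈ 10 × 246 × 0.77678 ≈ 1910.88 mg.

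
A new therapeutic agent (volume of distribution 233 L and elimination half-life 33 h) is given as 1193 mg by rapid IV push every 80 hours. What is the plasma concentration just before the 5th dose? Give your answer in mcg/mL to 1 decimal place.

f = (1/2)^(τ/t½) = (1/2)^(80/33) ≈ 0.1863.
C₀ = D/Vd = 1193/233 ≈ 5.120 mcg/mL.
Before the 5th dose, 4 doses have been given. Superposition: Cmin = C₀·(f + f² + … + f^4).
≈ 5.120 × (0.1863 + 0.0347 + 0.0065 + 0.0012) ≈ 5.120 × 0.2287 ≈ 1.171 mcg/mL.

1.2 mcg/mL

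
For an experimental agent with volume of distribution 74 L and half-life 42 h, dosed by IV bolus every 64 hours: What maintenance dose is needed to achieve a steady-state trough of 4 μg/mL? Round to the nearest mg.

555 mg

τ/t½ = 64/42 ≈ 1.5238, so f = (1/2)^(64/42) ≈ 0.347766.
Cmin,ss = (D/Vd)·f/(1−f), so D = Cmin,ss·Vd·(1−f)/f.
D = 4 × 74 × (1−f)/f ≈ 4 × 74 × 1.87550 ≈ 555.15 mg.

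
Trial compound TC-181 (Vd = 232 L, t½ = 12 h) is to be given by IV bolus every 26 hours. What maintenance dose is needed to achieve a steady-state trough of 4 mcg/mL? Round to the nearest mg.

3239 mg

τ/t½ = 26/12 ≈ 2.1667, so f = (1/2)^(26/12) ≈ 0.222725.
Cmin,ss = (D/Vd)·f/(1−f), so D = Cmin,ss·Vd·(1−f)/f.
D = 4 × 232 × (1−f)/f ≈ 4 × 232 × 3.48984 ≈ 3238.57 mg.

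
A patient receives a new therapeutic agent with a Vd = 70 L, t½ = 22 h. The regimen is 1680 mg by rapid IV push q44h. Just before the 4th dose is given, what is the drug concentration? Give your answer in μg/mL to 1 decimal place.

f = (1/2)^(τ/t½) = (1/2)^(44/22) ≈ 0.2500.
C₀ = D/Vd = 1680/70 ≈ 24.000 μg/mL.
Before the 4th dose, 3 doses have been given. Superposition: Cmin = C₀·(f + f² + … + f^3).
≈ 24.000 × (0.2500 + 0.0625 + 0.0156) ≈ 24.000 × 0.3281 ≈ 7.874 μg/mL.

7.9 μg/mL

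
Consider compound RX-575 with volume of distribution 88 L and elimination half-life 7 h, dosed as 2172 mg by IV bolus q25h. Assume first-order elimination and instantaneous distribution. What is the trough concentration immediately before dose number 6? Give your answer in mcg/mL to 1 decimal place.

2.3 mcg/mL

f = (1/2)^(τ/t½) = (1/2)^(25/7) ≈ 0.0841.
C₀ = D/Vd = 2172/88 ≈ 24.682 mcg/mL.
Before the 6th dose, 5 doses have been given. Superposition: Cmin = C₀·(f + f² + … + f^5).
≈ 24.682 × (0.0841 + 0.0071 + 0.0006 + 0.0001 + 0.0000) ≈ 24.682 × 0.0919 ≈ 2.268 mcg/mL.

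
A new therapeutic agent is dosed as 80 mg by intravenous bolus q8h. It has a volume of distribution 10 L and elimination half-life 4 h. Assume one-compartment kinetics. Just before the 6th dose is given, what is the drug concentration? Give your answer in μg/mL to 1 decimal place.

2.7 μg/mL

f = (1/2)^(τ/t½) = (1/2)^(8/4) ≈ 0.2500.
C₀ = D/Vd = 80/10 ≈ 8.000 μg/mL.
Before the 6th dose, 5 doses have been given. Superposition: Cmin = C₀·(f + f² + … + f^5).
≈ 8.000 × (0.2500 + 0.0625 + 0.0156 + 0.0039 + 0.0010) ≈ 8.000 × 0.3330 ≈ 2.664 μg/mL.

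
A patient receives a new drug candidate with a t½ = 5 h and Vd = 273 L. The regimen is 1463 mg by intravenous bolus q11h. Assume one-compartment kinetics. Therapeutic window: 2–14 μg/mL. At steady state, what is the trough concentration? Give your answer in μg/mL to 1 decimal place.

1.5 μg/mL

Over one 11-h interval, 11/5 ≈ 2.2 half-lives elapse, leaving f ≈ 0.2176 of each dose.
Each bolus raises the concentration by D/Vd = 1463/273 ≈ 5.359 μg/mL.
Steady-state trough Cmin,ss = C₀·f/(1−f) ≈ 5.359 × 0.2176/0.7824 ≈ 1.490 μg/mL.
Trough 1.5 μg/mL vs MEC 2 μg/mL: subtherapeutic.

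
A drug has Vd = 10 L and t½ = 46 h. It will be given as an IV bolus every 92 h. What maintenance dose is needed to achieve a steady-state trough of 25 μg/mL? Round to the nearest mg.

τ/t½ = 92/46 ≈ 2, so f = (1/2)^(92/46) ≈ 0.250000.
Cmin,ss = (D/Vd)·f/(1−f), so D = Cmin,ss·Vd·(1−f)/f.
D = 25 × 10 × (1−f)/f ≈ 25 × 10 × 3.00000 ≈ 750.00 mg.

750 mg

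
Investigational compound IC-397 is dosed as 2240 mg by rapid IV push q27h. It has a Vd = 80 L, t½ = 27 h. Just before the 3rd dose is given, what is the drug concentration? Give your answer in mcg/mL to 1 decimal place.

21.0 mcg/mL

f = (1/2)^(τ/t½) = (1/2)^(27/27) ≈ 0.5000.
C₀ = D/Vd = 2240/80 ≈ 28.000 mcg/mL.
Before the 3rd dose, 2 doses have been given. Superposition: Cmin = C₀·(f + f²).
≈ 28.000 × (0.5000 + 0.2500) ≈ 28.000 × 0.7500 ≈ 21.000 mcg/mL.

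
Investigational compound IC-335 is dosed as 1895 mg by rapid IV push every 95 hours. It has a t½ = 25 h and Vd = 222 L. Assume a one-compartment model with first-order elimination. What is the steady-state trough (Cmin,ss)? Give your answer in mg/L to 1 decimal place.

0.7 mg/L

τ/t½ = 95/25 ≈ 3.8, so fraction remaining f = (1/2)^(95/25) ≈ 0.0718.
Accumulation ratio R = 1/(1 − f) ≈ 1/0.9282 ≈ 1.0774.
Each bolus raises the concentration by D/Vd = 1895/222 ≈ 8.536 mg/L.
Cmax,ss = C₀/(1 − f) ≈ 8.536/0.9282 ≈ 9.196 mg/L.
One interval later, Cmin,ss = Cmax,ss·e^(−kτ) ≈ 9.196 × 0.0718 ≈ 0.660 mg/L.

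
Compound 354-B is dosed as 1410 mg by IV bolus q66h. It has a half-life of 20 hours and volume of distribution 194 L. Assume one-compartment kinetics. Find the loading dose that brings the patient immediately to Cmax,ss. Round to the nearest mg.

f = (1/2)^(66/20) ≈ 0.101532; accumulation ratio R = 1/(1−f) ≈ 1.11301.
Loading dose to hit Cmax,ss on first dose: D_load = D_maint·R ≈ 1410 × 1.11301 ≈ 1569.34 mg.

1569 mg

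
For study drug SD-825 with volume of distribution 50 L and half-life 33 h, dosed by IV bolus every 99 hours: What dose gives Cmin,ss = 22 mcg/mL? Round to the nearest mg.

7700 mg

τ/t½ = 99/33 ≈ 3, so f = (1/2)^(99/33) ≈ 0.125000.
Cmin,ss = (D/Vd)·f/(1−f), so D = Cmin,ss·Vd·(1−f)/f.
D = 22 × 50 × (1−f)/f ≈ 22 × 50 × 7.00000 ≈ 7700.00 mg.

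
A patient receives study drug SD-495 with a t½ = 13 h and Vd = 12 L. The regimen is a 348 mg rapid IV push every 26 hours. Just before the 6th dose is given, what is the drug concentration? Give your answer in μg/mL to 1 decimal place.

f = (1/2)^(τ/t½) = (1/2)^(26/13) ≈ 0.2500.
C₀ = D/Vd = 348/12 ≈ 29.000 μg/mL.
Before the 6th dose, 5 doses have been given. Superposition: Cmin = C₀·(f + f² + … + f^5).
≈ 29.000 × (0.2500 + 0.0625 + 0.0156 + 0.0039 + 0.0010) ≈ 29.000 × 0.3330 ≈ 9.657 μg/mL.

9.7 μg/mL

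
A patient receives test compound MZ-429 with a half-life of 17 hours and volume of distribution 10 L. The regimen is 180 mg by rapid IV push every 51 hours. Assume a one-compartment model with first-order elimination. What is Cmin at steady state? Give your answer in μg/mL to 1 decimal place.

2.6 μg/mL

τ = 51 h = 3 half-lives, so f = (1/2)^3 = 0.125.
Accumulation ratio R = 1/(1 − f) = 1/0.875 = 8/7.
Single-dose peak C₀ = D/Vd = 180/10 = 18 μg/mL.
Steady-state peak Cmax,ss = C₀·R = 18 × 8/7 ≈ 20.571 μg/mL.
Steady-state trough Cmin,ss = Cmax,ss·f ≈ 20.571 × 0.125 ≈ 2.571 μg/mL.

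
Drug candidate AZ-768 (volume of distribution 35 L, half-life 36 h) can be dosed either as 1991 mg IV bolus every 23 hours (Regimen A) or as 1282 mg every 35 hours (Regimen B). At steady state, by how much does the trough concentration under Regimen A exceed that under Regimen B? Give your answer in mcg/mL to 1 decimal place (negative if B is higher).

64.0 mcg/mL

Regimen A: f = (1/2)^(23/36) ≈ 0.6422; Cmin,ss = (1991/35)·f/(1−f) ≈ 102.102 mcg/mL.
Regimen B: f = (1/2)^(35/36) ≈ 0.5097; Cmin,ss = (1282/35)·f/(1−f) ≈ 38.078 mcg/mL.
Difference ≈ 102.102 − 38.078 ≈ 64.024 mcg/mL.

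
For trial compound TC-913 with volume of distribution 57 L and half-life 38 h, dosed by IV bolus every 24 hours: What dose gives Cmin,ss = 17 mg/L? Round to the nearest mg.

532 mg

τ/t½ = 24/38 ≈ 0.63158, so f = (1/2)^(24/38) ≈ 0.645470.
Cmin,ss = (D/Vd)·f/(1−f), so D = Cmin,ss·Vd·(1−f)/f.
D = 17 × 57 × (1−f)/f ≈ 17 × 57 × 0.54926 ≈ 532.23 mg.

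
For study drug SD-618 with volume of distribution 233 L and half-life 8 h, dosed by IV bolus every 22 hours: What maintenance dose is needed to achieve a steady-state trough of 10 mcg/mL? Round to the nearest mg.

τ/t½ = 22/8 ≈ 2.75, so f = (1/2)^(22/8) ≈ 0.148651.
Cmin,ss = (D/Vd)·f/(1−f), so D = Cmin,ss·Vd·(1−f)/f.
D = 10 × 233 × (1−f)/f ≈ 10 × 233 × 5.72717 ≈ 13344.31 mg.

13344 mg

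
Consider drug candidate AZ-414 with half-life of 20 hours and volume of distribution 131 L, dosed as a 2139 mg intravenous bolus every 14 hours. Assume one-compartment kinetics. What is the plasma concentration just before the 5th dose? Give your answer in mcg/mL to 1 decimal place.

22.4 mcg/mL

f = (1/2)^(τ/t½) = (1/2)^(14/20) ≈ 0.6156.
C₀ = D/Vd = 2139/131 ≈ 16.328 mcg/mL.
Before the 5th dose, 4 doses have been given. Superposition: Cmin = C₀·(f + f² + … + f^4).
≈ 16.328 × (0.6156 + 0.3790 + 0.2333 + 0.1436) ≈ 16.328 × 1.3715 ≈ 22.394 mcg/mL.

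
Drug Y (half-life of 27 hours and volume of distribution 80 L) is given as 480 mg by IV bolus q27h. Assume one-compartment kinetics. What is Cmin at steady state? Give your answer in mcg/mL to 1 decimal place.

The dosing interval is 1 half-life, so f = 2^(−1) = 0.5.
Accumulation ratio R = 1/(1 − f) = 1/0.5 = 2/1.
Single-dose peak C₀ = D/Vd = 480/80 = 6 mcg/mL.
Steady-state peak Cmax,ss = C₀·R = 6 × 2/1 ≈ 12.000 mcg/mL.
Steady-state trough Cmin,ss = Cmax,ss·f ≈ 12.000 × 0.5 ≈ 6.000 mcg/mL.

6.0 mcg/mL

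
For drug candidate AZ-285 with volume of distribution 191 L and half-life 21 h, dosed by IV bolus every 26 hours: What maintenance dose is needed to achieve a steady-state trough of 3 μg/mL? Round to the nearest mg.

τ/t½ = 26/21 ≈ 1.2381, so f = (1/2)^(26/21) ≈ 0.423932.
Cmin,ss = (D/Vd)·f/(1−f), so D = Cmin,ss·Vd·(1−f)/f.
D = 3 × 191 × (1−f)/f ≈ 3 × 191 × 1.35887 ≈ 778.63 mg.

779 mg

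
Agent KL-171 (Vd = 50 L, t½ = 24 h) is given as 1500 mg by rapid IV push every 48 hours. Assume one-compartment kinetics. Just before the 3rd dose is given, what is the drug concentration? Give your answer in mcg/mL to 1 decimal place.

9.4 mcg/mL

f = (1/2)^(τ/t½) = (1/2)^(48/24) ≈ 0.2500.
C₀ = D/Vd = 1500/50 ≈ 30.000 mcg/mL.
Before the 3rd dose, 2 doses have been given. Superposition: Cmin = C₀·(f + f²).
≈ 30.000 × (0.2500 + 0.0625) ≈ 30.000 × 0.3125 ≈ 9.375 mcg/mL.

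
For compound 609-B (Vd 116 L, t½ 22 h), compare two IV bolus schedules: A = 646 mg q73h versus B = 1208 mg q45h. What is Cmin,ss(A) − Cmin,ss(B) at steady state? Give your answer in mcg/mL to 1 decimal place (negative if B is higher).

Regimen A: f = (1/2)^(73/22) ≈ 0.1003; Cmin,ss = (646/116)·f/(1−f) ≈ 0.621 mcg/mL.
Regimen B: f = (1/2)^(45/22) ≈ 0.2422; Cmin,ss = (1208/116)·f/(1−f) ≈ 3.328 mcg/mL.
Difference ≈ 0.621 − 3.328 ≈ -2.707 mcg/mL.

-2.7 mcg/mL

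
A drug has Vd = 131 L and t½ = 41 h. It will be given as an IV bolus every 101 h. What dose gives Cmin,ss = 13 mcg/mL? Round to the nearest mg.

7689 mg

τ/t½ = 101/41 ≈ 2.4634, so f = (1/2)^(101/41) ≈ 0.181317.
Cmin,ss = (D/Vd)·f/(1−f), so D = Cmin,ss·Vd·(1−f)/f.
D = 13 × 131 × (1−f)/f ≈ 13 × 131 × 4.51520 ≈ 7689.39 mg.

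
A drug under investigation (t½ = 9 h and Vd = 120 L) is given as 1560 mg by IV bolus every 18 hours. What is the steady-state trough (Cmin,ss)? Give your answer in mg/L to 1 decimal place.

4.3 mg/L

τ = 18 h = 2 half-lives, so f = (1/2)^2 = 0.25.
Accumulation ratio R = 1/(1 − f) = 1/0.75 = 4/3.
Single-dose peak C₀ = D/Vd = 1560/120 = 13 mg/L.
Steady-state peak Cmax,ss = C₀·R = 13 × 4/3 ≈ 17.333 mg/L.
Steady-state trough Cmin,ss = Cmax,ss·f ≈ 17.333 × 0.25 ≈ 4.333 mg/L.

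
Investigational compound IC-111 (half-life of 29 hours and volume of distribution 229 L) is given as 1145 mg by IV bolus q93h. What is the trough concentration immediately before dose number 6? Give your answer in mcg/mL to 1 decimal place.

0.6 mcg/mL

f = (1/2)^(τ/t½) = (1/2)^(93/29) ≈ 0.1083.
C₀ = D/Vd = 1145/229 ≈ 5.000 mcg/mL.
Before the 6th dose, 5 doses have been given. Superposition: Cmin = C₀·(f + f² + … + f^5).
≈ 5.000 × (0.1083 + 0.0117 + 0.0013 + 0.0001 + 0.0000) ≈ 5.000 × 0.1214 ≈ 0.607 mcg/mL.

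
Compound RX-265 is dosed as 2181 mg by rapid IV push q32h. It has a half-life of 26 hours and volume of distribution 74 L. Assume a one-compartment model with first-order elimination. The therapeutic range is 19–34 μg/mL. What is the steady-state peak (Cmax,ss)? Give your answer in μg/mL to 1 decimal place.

51.4 μg/mL

Over one 32-h interval, 32/26 ≈ 1.2308 half-lives elapse, leaving f ≈ 0.4261 of each dose.
Accumulation ratio R = 1/(1 − f) ≈ 1/0.5739 ≈ 1.7425.
Single-dose peak C₀ = D/Vd = 2181/74 ≈ 29.473 μg/mL.
Cmax,ss = C₀/(1 − f) ≈ 29.473/0.5739 ≈ 51.356 μg/mL.
Peak 51.4 μg/mL vs MTC 34 μg/mL: exceeds toxic threshold.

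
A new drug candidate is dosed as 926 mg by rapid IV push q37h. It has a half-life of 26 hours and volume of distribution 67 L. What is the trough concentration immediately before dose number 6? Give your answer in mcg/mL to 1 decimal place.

f = (1/2)^(τ/t½) = (1/2)^(37/26) ≈ 0.3729.
C₀ = D/Vd = 926/67 ≈ 13.821 mcg/mL.
Before the 6th dose, 5 doses have been given. Superposition: Cmin = C₀·(f + f² + … + f^5).
≈ 13.821 × (0.3729 + 0.1391 + 0.0519 + 0.0193 + 0.0072) ≈ 13.821 × 0.5904 ≈ 8.160 mcg/mL.

8.2 mcg/mL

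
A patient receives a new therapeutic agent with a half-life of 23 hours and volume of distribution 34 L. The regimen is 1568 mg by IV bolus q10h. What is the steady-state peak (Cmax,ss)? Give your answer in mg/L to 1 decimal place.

177.2 mg/L

k = ln2/t½ = ln2/23 ≈ 0.030137 h⁻¹; fraction remaining f = e^(−kτ) = e^(−0.030137×10) ≈ 0.7398.
Accumulation ratio R = 1/(1 − f) ≈ 1/0.2602 ≈ 3.8432.
Single-dose peak C₀ = D/Vd = 1568/34 ≈ 46.118 mg/L.
Steady-state peak Cmax,ss = C₀·R ≈ 46.118 × 3.8432 ≈ 177.241 mg/L.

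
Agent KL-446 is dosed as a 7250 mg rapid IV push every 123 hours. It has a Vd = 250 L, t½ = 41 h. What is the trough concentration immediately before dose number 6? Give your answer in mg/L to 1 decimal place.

4.1 mg/L

f = (1/2)^(τ/t½) = (1/2)^(123/41) ≈ 0.1250.
C₀ = D/Vd = 7250/250 ≈ 29.000 mg/L.
Before the 6th dose, 5 doses have been given. Superposition: Cmin = C₀·(f + f² + … + f^5).
≈ 29.000 × (0.1250 + 0.0156 + 0.0020 + 0.0002 + 0.0000) ≈ 29.000 × 0.1428 ≈ 4.141 mg/L.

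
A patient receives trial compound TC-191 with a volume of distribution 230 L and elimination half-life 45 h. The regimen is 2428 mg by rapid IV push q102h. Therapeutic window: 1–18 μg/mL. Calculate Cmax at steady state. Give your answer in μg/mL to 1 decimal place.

13.3 μg/mL

τ/t½ = 102/45 ≈ 2.2667, so fraction remaining f = (1/2)^(102/45) ≈ 0.2078.
Accumulation ratio R = 1/(1 − f) ≈ 1/0.7922 ≈ 1.2623.
Single-dose peak C₀ = D/Vd = 2428/230 ≈ 10.557 μg/mL.
Cmax,ss = C₀/(1 − f) ≈ 10.557/0.7922 ≈ 13.326 μg/mL.
Peak 13.3 μg/mL vs MTC 18 μg/mL: below toxic threshold.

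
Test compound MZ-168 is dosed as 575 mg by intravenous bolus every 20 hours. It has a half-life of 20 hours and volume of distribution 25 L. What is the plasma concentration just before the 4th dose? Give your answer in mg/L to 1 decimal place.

f = (1/2)^(τ/t½) = (1/2)^(20/20) ≈ 0.5000.
C₀ = D/Vd = 575/25 ≈ 23.000 mg/L.
Before the 4th dose, 3 doses have been given. Superposition: Cmin = C₀·(f + f² + … + f^3).
≈ 23.000 × (0.5000 + 0.2500 + 0.1250) ≈ 23.000 × 0.8750 ≈ 20.125 mg/L.

20.1 mg/L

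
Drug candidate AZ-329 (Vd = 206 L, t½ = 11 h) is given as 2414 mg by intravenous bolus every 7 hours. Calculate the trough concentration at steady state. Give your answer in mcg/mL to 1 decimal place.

k = ln2/t½ = ln2/11 ≈ 0.063013 h⁻¹; fraction remaining f = e^(−kτ) = e^(−0.063013×7) ≈ 0.6433.
At steady state, accumulation factor R = 1/(1 − e^(−kτ)) ≈ 2.8035.
Single-dose peak C₀ = D/Vd = 2414/206 ≈ 11.718 mcg/mL.
Steady-state peak Cmax,ss = C₀·R ≈ 11.718 × 2.8035 ≈ 32.851 mcg/mL.
One interval later, Cmin,ss = Cmax,ss·e^(−kτ) ≈ 32.851 × 0.6433 ≈ 21.133 mcg/mL.

21.1 mcg/mL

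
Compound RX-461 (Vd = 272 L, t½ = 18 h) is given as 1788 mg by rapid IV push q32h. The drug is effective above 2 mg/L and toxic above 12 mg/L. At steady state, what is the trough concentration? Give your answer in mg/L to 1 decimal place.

k = ln2/t½ = ln2/18 ≈ 0.038508 h⁻¹; fraction remaining f = e^(−kτ) = e^(−0.038508×32) ≈ 0.2916.
At steady state, accumulation factor R = 1/(1 − e^(−kτ)) ≈ 1.4116.
Single-dose peak C₀ = D/Vd = 1788/272 ≈ 6.574 mg/L.
Steady-state peak Cmax,ss = C₀·R ≈ 6.574 × 1.4116 ≈ 9.280 mg/L.
Steady-state trough Cmin,ss = Cmax,ss·f ≈ 9.280 × 0.2916 ≈ 2.706 mg/L.
Trough 2.7 mg/L vs MEC 2 mg/L: adequate.

2.7 mg/L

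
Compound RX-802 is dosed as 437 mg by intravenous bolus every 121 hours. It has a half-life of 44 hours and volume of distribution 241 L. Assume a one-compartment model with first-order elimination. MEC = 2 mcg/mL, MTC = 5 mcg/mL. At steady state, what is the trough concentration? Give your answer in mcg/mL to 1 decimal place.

Over one 121-h interval, 121/44 ≈ 2.75 half-lives elapse, leaving f ≈ 0.1487 of each dose.
Accumulation ratio R = 1/(1 − f) ≈ 1/0.8513 ≈ 1.1747.
Each bolus raises the concentration by D/Vd = 437/241 ≈ 1.813 mcg/mL.
Cmax,ss = C₀/(1 − f) ≈ 1.813/0.8513 ≈ 2.130 mcg/mL.
One interval later, Cmin,ss = Cmax,ss·e^(−kτ) ≈ 2.130 × 0.1487 ≈ 0.317 mcg/mL.
Trough 0.3 mcg/mL vs MEC 2 mcg/mL: subtherapeutic.

0.3 mcg/mL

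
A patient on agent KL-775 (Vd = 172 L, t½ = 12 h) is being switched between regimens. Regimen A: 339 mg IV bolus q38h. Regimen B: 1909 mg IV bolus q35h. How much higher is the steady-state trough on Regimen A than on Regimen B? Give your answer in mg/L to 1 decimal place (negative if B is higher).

Regimen A: f = (1/2)^(38/12) ≈ 0.1114; Cmin,ss = (339/172)·f/(1−f) ≈ 0.247 mg/L.
Regimen B: f = (1/2)^(35/12) ≈ 0.1324; Cmin,ss = (1909/172)·f/(1−f) ≈ 1.694 mg/L.
Difference ≈ 0.247 − 1.694 ≈ -1.447 mg/L.

-1.4 mg/L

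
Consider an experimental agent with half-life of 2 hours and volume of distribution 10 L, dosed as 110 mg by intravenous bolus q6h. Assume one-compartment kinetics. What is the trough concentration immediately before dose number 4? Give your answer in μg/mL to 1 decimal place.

1.6 μg/mL

f = (1/2)^(τ/t½) = (1/2)^(6/2) ≈ 0.1250.
C₀ = D/Vd = 110/10 ≈ 11.000 μg/mL.
Before the 4th dose, 3 doses have been given. Superposition: Cmin = C₀·(f + f² + … + f^3).
≈ 11.000 × (0.1250 + 0.0156 + 0.0020) ≈ 11.000 × 0.1426 ≈ 1.569 μg/mL.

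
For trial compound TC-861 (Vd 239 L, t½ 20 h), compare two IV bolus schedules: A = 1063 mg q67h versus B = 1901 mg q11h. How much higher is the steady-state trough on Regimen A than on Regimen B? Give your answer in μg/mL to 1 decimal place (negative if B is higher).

Regimen A: f = (1/2)^(67/20) ≈ 0.0981; Cmin,ss = (1063/239)·f/(1−f) ≈ 0.484 μg/mL.
Regimen B: f = (1/2)^(11/20) ≈ 0.6830; Cmin,ss = (1901/239)·f/(1−f) ≈ 17.137 μg/mL.
Difference ≈ 0.484 − 17.137 ≈ -16.653 μg/mL.

-16.7 μg/mL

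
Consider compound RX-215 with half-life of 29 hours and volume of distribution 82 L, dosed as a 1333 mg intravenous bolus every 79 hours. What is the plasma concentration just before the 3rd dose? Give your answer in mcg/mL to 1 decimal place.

f = (1/2)^(τ/t½) = (1/2)^(79/29) ≈ 0.1513.
C₀ = D/Vd = 1333/82 ≈ 16.256 mcg/mL.
Before the 3rd dose, 2 doses have been given. Superposition: Cmin = C₀·(f + f²).
≈ 16.256 × (0.1513 + 0.0229) ≈ 16.256 × 0.1742 ≈ 2.832 mcg/mL.

2.8 mcg/mL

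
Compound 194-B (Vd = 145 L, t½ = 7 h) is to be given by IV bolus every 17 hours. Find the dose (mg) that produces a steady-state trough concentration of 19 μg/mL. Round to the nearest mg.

τ/t½ = 17/7 ≈ 2.4286, so f = (1/2)^(17/7) ≈ 0.185749.
Cmin,ss = (D/Vd)·f/(1−f), so D = Cmin,ss·Vd·(1−f)/f.
D = 19 × 145 × (1−f)/f ≈ 19 × 145 × 4.38361 ≈ 12076.85 mg.

12077 mg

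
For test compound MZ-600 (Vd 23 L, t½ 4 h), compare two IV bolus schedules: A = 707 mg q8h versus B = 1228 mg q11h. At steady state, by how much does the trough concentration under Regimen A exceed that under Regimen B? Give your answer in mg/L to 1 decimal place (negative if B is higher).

Regimen A: f = (1/2)^(8/4) ≈ 0.2500; Cmin,ss = (707/23)·f/(1−f) ≈ 10.246 mg/L.
Regimen B: f = (1/2)^(11/4) ≈ 0.1487; Cmin,ss = (1228/23)·f/(1−f) ≈ 9.326 mg/L.
Difference ≈ 10.246 − 9.326 ≈ 0.920 mg/L.

0.9 mg/L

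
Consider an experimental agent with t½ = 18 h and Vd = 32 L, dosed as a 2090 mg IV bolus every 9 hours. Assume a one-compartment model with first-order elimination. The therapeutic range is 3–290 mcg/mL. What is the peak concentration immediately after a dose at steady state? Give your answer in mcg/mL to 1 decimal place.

223.0 mcg/mL

k = ln2/t½ = ln2/18 ≈ 0.038508 h⁻¹; fraction remaining f = e^(−kτ) = e^(−0.038508×9) ≈ 0.7071.
Accumulation ratio R = 1/(1 − f) ≈ 1/0.2929 ≈ 3.4141.
Each bolus raises the concentration by D/Vd = 2090/32 ≈ 65.312 mcg/mL.
Steady-state peak Cmax,ss = C₀·R ≈ 65.312 × 3.4141 ≈ 222.982 mcg/mL.
Peak 223.0 mcg/mL vs MTC 290 mcg/mL: below toxic threshold.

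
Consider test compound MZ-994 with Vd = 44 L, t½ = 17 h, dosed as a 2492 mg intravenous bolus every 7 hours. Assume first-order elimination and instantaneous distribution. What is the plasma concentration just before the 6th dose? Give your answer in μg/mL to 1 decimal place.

130.3 μg/mL

f = (1/2)^(τ/t½) = (1/2)^(7/17) ≈ 0.7517.
C₀ = D/Vd = 2492/44 ≈ 56.636 μg/mL.
Before the 6th dose, 5 doses have been given. Superposition: Cmin = C₀·(f + f² + … + f^5).
≈ 56.636 × (0.7517 + 0.5651 + 0.4248 + 0.3193 + 0.2400) ≈ 56.636 × 2.3009 ≈ 130.314 μg/mL.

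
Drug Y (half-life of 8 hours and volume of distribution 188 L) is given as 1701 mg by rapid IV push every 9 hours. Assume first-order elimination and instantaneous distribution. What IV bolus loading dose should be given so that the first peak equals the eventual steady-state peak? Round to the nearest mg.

f = (1/2)^(9/8) ≈ 0.458502; accumulation ratio R = 1/(1−f) ≈ 1.84673.
Loading dose to hit Cmax,ss on first dose: D_load = D_maint·R ≈ 1701 × 1.84673 ≈ 3141.29 mg.

3141 mg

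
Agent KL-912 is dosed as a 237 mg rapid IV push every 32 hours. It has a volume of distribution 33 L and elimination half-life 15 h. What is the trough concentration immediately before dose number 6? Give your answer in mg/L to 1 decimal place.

f = (1/2)^(τ/t½) = (1/2)^(32/15) ≈ 0.2279.
C₀ = D/Vd = 237/33 ≈ 7.182 mg/L.
Before the 6th dose, 5 doses have been given. Superposition: Cmin = C₀·(f + f² + … + f^5).
≈ 7.182 × (0.2279 + 0.0519 + 0.0118 + 0.0027 + 0.0006) ≈ 7.182 × 0.2949 ≈ 2.118 mg/L.

2.1 mg/L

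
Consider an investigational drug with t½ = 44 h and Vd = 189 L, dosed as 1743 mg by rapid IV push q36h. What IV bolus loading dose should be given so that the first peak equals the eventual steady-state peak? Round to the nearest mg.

4027 mg

f = (1/2)^(36/44) ≈ 0.567156; accumulation ratio R = 1/(1−f) ≈ 2.31030.
Loading dose to hit Cmax,ss on first dose: D_load = D_maint·R ≈ 1743 × 2.31030 ≈ 4026.85 mg.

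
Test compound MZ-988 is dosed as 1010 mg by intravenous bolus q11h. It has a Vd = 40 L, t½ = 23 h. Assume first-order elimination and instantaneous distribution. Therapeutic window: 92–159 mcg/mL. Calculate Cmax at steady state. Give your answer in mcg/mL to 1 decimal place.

k = ln2/t½ = ln2/23 ≈ 0.030137 h⁻¹; fraction remaining f = e^(−kτ) = e^(−0.030137×11) ≈ 0.7178.
At steady state, accumulation factor R = 1/(1 − e^(−kτ)) ≈ 3.5436.
Each bolus raises the concentration by D/Vd = 1010/40 ≈ 25.250 mcg/mL.
Steady-state peak Cmax,ss = C₀·R ≈ 25.250 × 3.5436 ≈ 89.476 mcg/mL.
Peak 89.5 mcg/mL vs MTC 159 mcg/mL: below toxic threshold.

89.5 mcg/mL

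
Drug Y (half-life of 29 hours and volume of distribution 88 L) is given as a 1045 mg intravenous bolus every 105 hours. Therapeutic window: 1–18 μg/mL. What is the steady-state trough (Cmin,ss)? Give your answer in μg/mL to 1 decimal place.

1.1 μg/mL

k = ln2/t½ = ln2/29 ≈ 0.023902 h⁻¹; fraction remaining f = e^(−kτ) = e^(−0.023902×105) ≈ 0.0813.
At steady state, accumulation factor R = 1/(1 − e^(−kτ)) ≈ 1.0885.
Single-dose peak C₀ = D/Vd = 1045/88 ≈ 11.875 μg/mL.
Steady-state peak Cmax,ss = C₀·R ≈ 11.875 × 1.0885 ≈ 12.926 μg/mL.
Steady-state trough Cmin,ss = Cmax,ss·f ≈ 12.926 × 0.0813 ≈ 1.051 μg/mL.
Trough 1.1 μg/mL vs MEC 1 μg/mL: adequate.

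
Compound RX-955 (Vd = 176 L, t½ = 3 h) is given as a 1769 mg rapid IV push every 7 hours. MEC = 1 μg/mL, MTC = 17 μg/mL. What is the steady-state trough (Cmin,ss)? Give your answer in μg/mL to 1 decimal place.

k = ln2/t½ = ln2/3 ≈ 0.231049 h⁻¹; fraction remaining f = e^(−kτ) = e^(−0.231049×7) ≈ 0.1984.
Accumulation ratio R = 1/(1 − f) ≈ 1/0.8016 ≈ 1.2475.
Single-dose peak C₀ = D/Vd = 1769/176 ≈ 10.051 μg/mL.
Cmax,ss = C₀/(1 − f) ≈ 10.051/0.8016 ≈ 12.539 μg/mL.
Steady-state trough Cmin,ss = Cmax,ss·f ≈ 12.539 × 0.1984 ≈ 2.488 μg/mL.
Trough 2.5 μg/mL vs MEC 1 μg/mL: adequate.

2.5 μg/mL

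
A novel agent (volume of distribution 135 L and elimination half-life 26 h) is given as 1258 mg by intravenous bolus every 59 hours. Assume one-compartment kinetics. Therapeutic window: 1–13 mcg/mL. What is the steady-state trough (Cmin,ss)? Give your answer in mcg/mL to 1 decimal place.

2.4 mcg/mL

Over one 59-h interval, 59/26 ≈ 2.2692 half-lives elapse, leaving f ≈ 0.2074 of each dose.
Accumulation ratio R = 1/(1 − f) ≈ 1/0.7926 ≈ 1.2617.
Single-dose peak C₀ = D/Vd = 1258/135 ≈ 9.319 mcg/mL.
Cmax,ss = C₀/(1 − f) ≈ 9.319/0.7926 ≈ 11.758 mcg/mL.
Steady-state trough Cmin,ss = Cmax,ss·f ≈ 11.758 × 0.2074 ≈ 2.439 mcg/mL.
Trough 2.4 mcg/mL vs MEC 1 mcg/mL: adequate.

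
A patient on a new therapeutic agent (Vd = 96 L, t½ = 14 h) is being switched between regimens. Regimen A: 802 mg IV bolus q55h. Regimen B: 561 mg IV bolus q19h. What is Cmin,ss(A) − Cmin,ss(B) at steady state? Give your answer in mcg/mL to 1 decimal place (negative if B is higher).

-3.2 mcg/mL

Regimen A: f = (1/2)^(55/14) ≈ 0.0657; Cmin,ss = (802/96)·f/(1−f) ≈ 0.587 mcg/mL.
Regimen B: f = (1/2)^(19/14) ≈ 0.3904; Cmin,ss = (561/96)·f/(1−f) ≈ 3.742 mcg/mL.
Difference ≈ 0.587 − 3.742 ≈ -3.155 mcg/mL.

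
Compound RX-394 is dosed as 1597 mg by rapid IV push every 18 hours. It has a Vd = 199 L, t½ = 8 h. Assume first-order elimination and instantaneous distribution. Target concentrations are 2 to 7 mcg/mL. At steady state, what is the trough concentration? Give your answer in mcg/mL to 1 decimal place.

2.1 mcg/mL

τ/t½ = 18/8 ≈ 2.25, so fraction remaining f = (1/2)^(18/8) ≈ 0.2102.
At steady state, accumulation factor R = 1/(1 − e^(−kτ)) ≈ 1.2661.
Single-dose peak C₀ = D/Vd = 1597/199 ≈ 8.025 mcg/mL.
Cmax,ss = C₀/(1 − f) ≈ 8.025/0.7898 ≈ 10.161 mcg/mL.
One interval later, Cmin,ss = Cmax,ss·e^(−kτ) ≈ 10.161 × 0.2102 ≈ 2.136 mcg/mL.
Trough 2.1 mcg/mL vs MEC 2 mcg/mL: adequate.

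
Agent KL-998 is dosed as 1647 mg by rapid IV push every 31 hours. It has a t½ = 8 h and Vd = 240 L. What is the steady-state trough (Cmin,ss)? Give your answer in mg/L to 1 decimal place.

0.5 mg/L

Over one 31-h interval, 31/8 ≈ 3.875 half-lives elapse, leaving f ≈ 0.0682 of each dose.
Single-dose peak C₀ = D/Vd = 1647/240 ≈ 6.862 mg/L.
Steady-state trough Cmin,ss = C₀·f/(1−f) ≈ 6.862 × 0.0682/0.9318 ≈ 0.502 mg/L.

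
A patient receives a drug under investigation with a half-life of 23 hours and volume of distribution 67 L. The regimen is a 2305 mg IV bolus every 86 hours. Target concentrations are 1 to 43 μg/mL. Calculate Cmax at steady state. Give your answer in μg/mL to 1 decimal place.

k = ln2/t½ = ln2/23 ≈ 0.030137 h⁻¹; fraction remaining f = e^(−kτ) = e^(−0.030137×86) ≈ 0.0749.
At steady state, accumulation factor R = 1/(1 − e^(−kτ)) ≈ 1.0810.
Each bolus raises the concentration by D/Vd = 2305/67 ≈ 34.403 μg/mL.
Steady-state peak Cmax,ss = C₀·R ≈ 34.403 × 1.0810 ≈ 37.190 μg/mL.
Peak 37.2 μg/mL vs MTC 43 μg/mL: below toxic threshold.

37.2 μg/mL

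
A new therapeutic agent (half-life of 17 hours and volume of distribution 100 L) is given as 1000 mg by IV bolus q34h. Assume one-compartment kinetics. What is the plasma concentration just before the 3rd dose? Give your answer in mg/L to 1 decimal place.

f = (1/2)^(τ/t½) = (1/2)^(34/17) ≈ 0.2500.
C₀ = D/Vd = 1000/100 ≈ 10.000 mg/L.
Before the 3rd dose, 2 doses have been given. Superposition: Cmin = C₀·(f + f²).
≈ 10.000 × (0.2500 + 0.0625) ≈ 10.000 × 0.3125 ≈ 3.125 mg/L.

3.1 mg/L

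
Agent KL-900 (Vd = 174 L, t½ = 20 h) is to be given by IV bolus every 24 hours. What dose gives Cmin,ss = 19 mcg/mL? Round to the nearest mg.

4289 mg

τ/t½ = 24/20 ≈ 1.2, so f = (1/2)^(24/20) ≈ 0.435275.
Cmin,ss = (D/Vd)·f/(1−f), so D = Cmin,ss·Vd·(1−f)/f.
D = 19 × 174 × (1−f)/f ≈ 19 × 174 × 1.29740 ≈ 4289.20 mg.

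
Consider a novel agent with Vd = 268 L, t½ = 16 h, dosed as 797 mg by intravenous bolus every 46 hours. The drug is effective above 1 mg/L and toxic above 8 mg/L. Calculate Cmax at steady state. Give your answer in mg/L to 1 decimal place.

Over one 46-h interval, 46/16 ≈ 2.875 half-lives elapse, leaving f ≈ 0.1363 of each dose.
Accumulation ratio R = 1/(1 − f) ≈ 1/0.8637 ≈ 1.1578.
Single-dose peak C₀ = D/Vd = 797/268 ≈ 2.974 mg/L.
Steady-state peak Cmax,ss = C₀·R ≈ 2.974 × 1.1578 ≈ 3.443 mg/L.
Peak 3.4 mg/L vs MTC 8 mg/L: below toxic threshold.

3.4 mg/L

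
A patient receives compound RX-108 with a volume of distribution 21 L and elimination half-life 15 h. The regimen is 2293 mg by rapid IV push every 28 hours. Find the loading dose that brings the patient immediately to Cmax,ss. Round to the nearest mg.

f = (1/2)^(28/15) ≈ 0.274206; accumulation ratio R = 1/(1−f) ≈ 1.37780.
Loading dose to hit Cmax,ss on first dose: D_load = D_maint·R ≈ 2293 × 1.37780 ≈ 3159.30 mg.

3159 mg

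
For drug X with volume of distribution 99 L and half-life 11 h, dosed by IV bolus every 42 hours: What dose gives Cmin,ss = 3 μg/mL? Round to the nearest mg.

3892 mg

τ/t½ = 42/11 ≈ 3.8182, so f = (1/2)^(42/11) ≈ 0.070895.
Cmin,ss = (D/Vd)·f/(1−f), so D = Cmin,ss·Vd·(1−f)/f.
D = 3 × 99 × (1−f)/f ≈ 3 × 99 × 13.10537 ≈ 3892.29 mg.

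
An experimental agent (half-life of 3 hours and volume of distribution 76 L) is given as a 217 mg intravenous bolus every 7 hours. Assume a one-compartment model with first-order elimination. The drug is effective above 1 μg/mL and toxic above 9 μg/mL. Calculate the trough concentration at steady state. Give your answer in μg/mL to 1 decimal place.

0.7 μg/mL

k = ln2/t½ = ln2/3 ≈ 0.231049 h⁻¹; fraction remaining f = e^(−kτ) = e^(−0.231049×7) ≈ 0.1984.
Accumulation ratio R = 1/(1 − f) ≈ 1/0.8016 ≈ 1.2475.
Each bolus raises the concentration by D/Vd = 217/76 ≈ 2.855 μg/mL.
Cmax,ss = C₀/(1 − f) ≈ 2.855/0.8016 ≈ 3.562 μg/mL.
One interval later, Cmin,ss = Cmax,ss·e^(−kτ) ≈ 3.562 × 0.1984 ≈ 0.707 μg/mL.
Trough 0.7 μg/mL vs MEC 1 μg/mL: subtherapeutic.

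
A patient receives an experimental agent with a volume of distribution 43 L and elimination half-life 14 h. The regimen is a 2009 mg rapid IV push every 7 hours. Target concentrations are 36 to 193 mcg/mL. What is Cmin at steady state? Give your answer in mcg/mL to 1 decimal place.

112.8 mcg/mL

k = ln2/t½ = ln2/14 ≈ 0.049511 h⁻¹; fraction remaining f = e^(−kτ) = e^(−0.049511×7) ≈ 0.7071.
At steady state, accumulation factor R = 1/(1 − e^(−kτ)) ≈ 3.4141.
Each bolus raises the concentration by D/Vd = 2009/43 ≈ 46.721 mcg/mL.
Steady-state peak Cmax,ss = C₀·R ≈ 46.721 × 3.4141 ≈ 159.510 mcg/mL.
One interval later, Cmin,ss = Cmax,ss·e^(−kτ) ≈ 159.510 × 0.7071 ≈ 112.790 mcg/mL.
Trough 112.8 mcg/mL vs MEC 36 mcg/mL: adequate.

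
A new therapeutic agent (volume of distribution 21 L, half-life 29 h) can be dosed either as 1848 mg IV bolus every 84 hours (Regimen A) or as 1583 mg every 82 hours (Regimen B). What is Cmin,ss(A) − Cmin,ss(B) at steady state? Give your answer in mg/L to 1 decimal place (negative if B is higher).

1.3 mg/L

Regimen A: f = (1/2)^(84/29) ≈ 0.1343; Cmin,ss = (1848/21)·f/(1−f) ≈ 13.652 mg/L.
Regimen B: f = (1/2)^(82/29) ≈ 0.1409; Cmin,ss = (1583/21)·f/(1−f) ≈ 12.363 mg/L.
Difference ≈ 13.652 − 12.363 ≈ 1.289 mg/L.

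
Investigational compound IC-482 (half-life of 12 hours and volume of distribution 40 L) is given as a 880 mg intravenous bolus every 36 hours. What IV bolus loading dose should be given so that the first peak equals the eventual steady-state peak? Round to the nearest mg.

1006 mg

f = (1/2)^(36/12) ≈ 0.125000; accumulation ratio R = 1/(1−f) ≈ 1.14286.
Loading dose to hit Cmax,ss on first dose: D_load = D_maint·R ≈ 880 × 1.14286 ≈ 1005.72 mg.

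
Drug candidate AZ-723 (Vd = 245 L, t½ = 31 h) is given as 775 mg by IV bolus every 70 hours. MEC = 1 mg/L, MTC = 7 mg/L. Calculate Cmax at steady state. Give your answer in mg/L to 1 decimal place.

4.0 mg/L

Over one 70-h interval, 70/31 ≈ 2.2581 half-lives elapse, leaving f ≈ 0.2091 of each dose.
At steady state, accumulation factor R = 1/(1 − e^(−kτ)) ≈ 1.2644.
Single-dose peak C₀ = D/Vd = 775/245 ≈ 3.163 mg/L.
Cmax,ss = C₀/(1 − f) ≈ 3.163/0.7909 ≈ 3.999 mg/L.
Peak 4.0 mg/L vs MTC 7 mg/L: below toxic threshold.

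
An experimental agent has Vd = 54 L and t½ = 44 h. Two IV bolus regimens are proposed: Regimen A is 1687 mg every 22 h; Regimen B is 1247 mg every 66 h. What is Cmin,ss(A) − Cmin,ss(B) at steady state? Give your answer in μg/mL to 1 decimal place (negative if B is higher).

62.8 μg/mL

Regimen A: f = (1/2)^(22/44) ≈ 0.7071; Cmin,ss = (1687/54)·f/(1−f) ≈ 75.419 μg/mL.
Regimen B: f = (1/2)^(66/44) ≈ 0.3536; Cmin,ss = (1247/54)·f/(1−f) ≈ 12.632 μg/mL.
Difference ≈ 75.419 − 12.632 ≈ 62.787 μg/mL.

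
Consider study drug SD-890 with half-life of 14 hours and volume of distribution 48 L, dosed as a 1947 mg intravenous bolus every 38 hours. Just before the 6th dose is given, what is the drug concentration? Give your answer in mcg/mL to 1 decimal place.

f = (1/2)^(τ/t½) = (1/2)^(38/14) ≈ 0.1524.
C₀ = D/Vd = 1947/48 ≈ 40.562 mcg/mL.
Before the 6th dose, 5 doses have been given. Superposition: Cmin = C₀·(f + f² + … + f^5).
≈ 40.562 × (0.1524 + 0.0232 + 0.0035 + 0.0005 + 0.0001) ≈ 40.562 × 0.1797 ≈ 7.289 mcg/mL.

7.3 mcg/mL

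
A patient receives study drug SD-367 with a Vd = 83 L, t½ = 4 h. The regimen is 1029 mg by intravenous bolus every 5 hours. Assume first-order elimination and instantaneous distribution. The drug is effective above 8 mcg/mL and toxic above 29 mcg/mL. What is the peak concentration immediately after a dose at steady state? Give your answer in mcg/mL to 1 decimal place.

Over one 5-h interval, 5/4 ≈ 1.25 half-lives elapse, leaving f ≈ 0.4204 of each dose.
At steady state, accumulation factor R = 1/(1 − e^(−kτ)) ≈ 1.7253.
Each bolus raises the concentration by D/Vd = 1029/83 ≈ 12.398 mcg/mL.
Cmax,ss = C₀/(1 − f) ≈ 12.398/0.5796 ≈ 21.391 mcg/mL.
Peak 21.4 mcg/mL vs MTC 29 mcg/mL: below toxic threshold.

21.4 mcg/mL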